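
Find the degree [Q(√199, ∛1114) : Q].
[Q(√199, ∛1114) : Q] = 6

Let L = Q(√199, ∛1114). Since Q(√199) ⊂ L and [Q(√199):Q] = 2, the tower law gives 2 | [L:Q]. Likewise Q(∛1114) ⊂ L with [Q(∛1114):Q] = 3 (because 1114 is not a perfect cube), so 3 | [L:Q]. As gcd(2,3) = 1, [L:Q] is divisible by 6. Conversely L is generated over Q by √199 and ∛1114, so [L:Q] ≤ 2·3 = 6. Therefore [Q(√199, ∛1114) : Q] = 6.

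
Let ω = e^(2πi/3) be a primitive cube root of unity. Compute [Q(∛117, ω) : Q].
[Q(∛117, ω) : Q] = 6

[Q(∛117):Q] = 3 (min poly x^3 - 117, irreducible since 117 is not a perfect cube). [Q(ω):Q] = 2 (min poly x^2 + x + 1). Since Q(∛117) ⊂ R and ω ∉ R, we have ω ∉ Q(∛117), so x^2 + x + 1 remains irreducible over Q(∛117) and [Q(∛117, ω) : Q(∛117)] = 2. By the tower law, [Q(∛117, ω) : Q] = 3 · 2 = 6. (In fact Q(∛117, ω) is the splitting field of x^3 - 117 over Q.)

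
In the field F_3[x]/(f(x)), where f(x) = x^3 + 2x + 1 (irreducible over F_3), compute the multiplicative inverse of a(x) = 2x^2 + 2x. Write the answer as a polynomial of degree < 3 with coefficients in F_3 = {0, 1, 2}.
a(x)^(-1) ≡ x + 2 (mod f(x))

Since f is irreducible over F_3, F_3[x]/(f) is a field and a(x) ≠ 0 has an inverse. Apply the extended Euclidean algorithm to f(x) and a(x) in F_3[x]: f(x) = (2x + 1)·a(x) + (1). The last nonzero remainder is the constant 1 = gcd(f, a) in F_3. Back-substituting through the division chain expresses 1 = s(x)·a(x) + t(x)·f(x) with s(x) ≡ x + 2 (mod f), so a(x)^(-1) ≡ s(x) = x + 2 (mod f). Check: (2x^2 + 2x)·(x + 2) = 2x^3 + x ≡ 1 (mod x^3 + 2x + 1).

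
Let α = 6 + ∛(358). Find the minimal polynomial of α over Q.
m_α(x) = x^3 - 18x^2 + 108x - 574

Set β = α - 6 = ∛(358), so β^3 = 358. Then (α - 6)^3 - 358 = 0, i.e. α is a root of g(x) = (x - 6)^3 - 358 = x^3 - 18x^2 + 108x - 574. Since g(x) = h(x - 6) where h(x) = x^3 - 358, and h is irreducible over Q (because 358 is not a perfect cube, so h has no rational root, and a monic cubic with no rational root is irreducible), g is also irreducible (irreducibility is preserved under the substitution x → x - 6). Hence m_α(x) = x^3 - 18x^2 + 108x - 574.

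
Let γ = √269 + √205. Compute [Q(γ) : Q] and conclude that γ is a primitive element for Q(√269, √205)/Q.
[Q(γ) : Q] = 4 (equivalently, Q(γ) = Q(√269, √205))

Obviously Q(γ) ⊆ Q(√269, √205), and [Q(√269, √205):Q] = 4 (since 269, 205 are distinct squarefree integers > 1 with 55145 not a perfect square). To show equality we compute the minimal polynomial of γ. From γ = √269 + √205: γ^2 = 269 + 2√(55145) + 205 = 474 + 2√(55145), so γ^2 - 474 = 2√(55145); squaring, (γ^2 - 474)^2 = 4·55145, i.e. γ^4 - 948γ^2 + 224676 - 220580 = 0, i.e. γ^4 - 948γ^2 + 4096 = 0. So γ is a root of x^4 - 948x^2 + 4096. This polynomial is irreducible over Q: it has no rational root (each ±√269 ± √205 is irrational), and any factorization into two quadratics over Q would force √(55145) ∈ Q (pairing opposite roots) or √269, √205 ∈ Q (other pairings), all impossible. Hence [Q(γ):Q] = 4 = [Q(√269, √205):Q], so Q(γ) = Q(√269, √205).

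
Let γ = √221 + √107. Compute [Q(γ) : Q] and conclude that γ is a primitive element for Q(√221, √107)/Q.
[Q(γ) : Q] = 4 (equivalently, Q(γ) = Q(√221, √107))

Obviously Q(γ) ⊆ Q(√221, √107), and [Q(√221, √107):Q] = 4 (since 221, 107 are distinct squarefree integers > 1 with 23647 not a perfect square). To show equality we compute the minimal polynomial of γ. From γ = √221 + √107: γ^2 = 221 + 2√(23647) + 107 = 328 + 2√(23647), so γ^2 - 328 = 2√(23647); squaring, (γ^2 - 328)^2 = 4·23647, i.e. γ^4 - 656γ^2 + 107584 - 94588 = 0, i.e. γ^4 - 656γ^2 + 12996 = 0. So γ is a root of x^4 - 656x^2 + 12996. This polynomial is irreducible over Q: it has no rational root (each ±√221 ± √107 is irrational), and any factorization into two quadratics over Q would force √(23647) ∈ Q (pairing opposite roots) or √221, √107 ∈ Q (other pairings), all impossible. Hence [Q(γ):Q] = 4 = [Q(√221, √107):Q], so Q(γ) = Q(√221, √107).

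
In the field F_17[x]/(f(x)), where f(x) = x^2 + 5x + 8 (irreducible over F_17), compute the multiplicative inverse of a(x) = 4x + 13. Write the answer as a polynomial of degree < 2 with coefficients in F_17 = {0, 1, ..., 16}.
a(x)^(-1) ≡ 10x + 9 (mod f(x))

Since f is irreducible over F_17, F_17[x]/(f) is a field and a(x) ≠ 0 has an inverse. Apply the extended Euclidean algorithm to f(x) and a(x) in F_17[x]: f(x) = (13x + 10)·a(x) + (14). The last nonzero remainder is the constant 14 = gcd(f, a) in F_17. Back-substituting through the division chain expresses 14 = s(x)·a(x) + t(x)·f(x) with s(x) ≡ 4x + 7 (mod f), so (4x + 7)·a(x) ≡ 14 (mod f). Multiplying by 14^(-1) ≡ 11 in F_17 gives a(x)^(-1) ≡ 11·(4x + 7) ≡ 10x + 9 (mod f). Check: (4x + 13)·(10x + 9) = 6x^2 + 13x + 15 ≡ 1 (mod x^2 + 5x + 8).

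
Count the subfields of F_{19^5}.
F_{19^5} has 2 subfields

The subfields of F_{p^n} are exactly the fields F_{p^d} for d | n (each is the fixed field of the unique index-d subgroup of Gal(F_{p^n}/F_p) ≅ Z/nZ). The divisors of n = 5 are {1, 5}, giving 2 subfields: F_{19^1}, F_{19^5}.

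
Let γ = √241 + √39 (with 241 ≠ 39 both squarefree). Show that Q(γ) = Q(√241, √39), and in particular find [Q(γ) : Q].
[Q(γ) : Q] = 4 (equivalently, Q(γ) = Q(√241, √39))

Obviously Q(γ) ⊆ Q(√241, √39), and [Q(√241, √39):Q] = 4 (since 241, 39 are distinct squarefree integers > 1 with 9399 not a perfect square). To show equality we compute the minimal polynomial of γ. From γ = √241 + √39: γ^2 = 241 + 2√(9399) + 39 = 280 + 2√(9399), so γ^2 - 280 = 2√(9399); squaring, (γ^2 - 280)^2 = 4·9399, i.e. γ^4 - 560γ^2 + 78400 - 37596 = 0, i.e. γ^4 - 560γ^2 + 40804 = 0. So γ is a root of x^4 - 560x^2 + 40804. This polynomial is irreducible over Q: it has no rational root (each ±√241 ± √39 is irrational), and any factorization into two quadratics over Q would force √(9399) ∈ Q (pairing opposite roots) or √241, √39 ∈ Q (other pairings), all impossible. Hence [Q(γ):Q] = 4 = [Q(√241, √39):Q], so Q(γ) = Q(√241, √39).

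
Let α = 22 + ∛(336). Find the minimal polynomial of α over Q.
m_α(x) = x^3 - 66x^2 + 1452x - 10984

Set β = α - 22 = ∛(336), so β^3 = 336. Then (α - 22)^3 - 336 = 0, i.e. α is a root of g(x) = (x - 22)^3 - 336 = x^3 - 66x^2 + 1452x - 10984. Since g(x) = h(x - 22) where h(x) = x^3 - 336, and h is irreducible over Q (because 336 is not a perfect cube, so h has no rational root, and a monic cubic with no rational root is irreducible), g is also irreducible (irreducibility is preserved under the substitution x → x - 22). Hence m_α(x) = x^3 - 66x^2 + 1452x - 10984.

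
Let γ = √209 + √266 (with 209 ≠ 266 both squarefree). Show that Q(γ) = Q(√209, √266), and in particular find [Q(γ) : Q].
[Q(γ) : Q] = 4 (equivalently, Q(γ) = Q(√209, √266))

Obviously Q(γ) ⊆ Q(√209, √266), and [Q(√209, √266):Q] = 4 (since 209, 266 are distinct squarefree integers > 1 with 55594 not a perfect square). To show equality we compute the minimal polynomial of γ. From γ = √209 + √266: γ^2 = 209 + 2√(55594) + 266 = 475 + 2√(55594), so γ^2 - 475 = 2√(55594); squaring, (γ^2 - 475)^2 = 4·55594, i.e. γ^4 - 950γ^2 + 225625 - 222376 = 0, i.e. γ^4 - 950γ^2 + 3249 = 0. So γ is a root of x^4 - 950x^2 + 3249. This polynomial is irreducible over Q: it has no rational root (each ±√209 ± √266 is irrational), and any factorization into two quadratics over Q would force √(55594) ∈ Q (pairing opposite roots) or √209, √266 ∈ Q (other pairings), all impossible. Hence [Q(γ):Q] = 4 = [Q(√209, √266):Q], so Q(γ) = Q(√209, √266).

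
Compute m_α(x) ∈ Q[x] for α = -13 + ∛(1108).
m_α(x) = x^3 + 39x^2 + 507x + 1089

Set β = α + 13 = ∛(1108), so β^3 = 1108. Then (α + 13)^3 - 1108 = 0, i.e. α is a root of g(x) = (x + 13)^3 - 1108 = x^3 + 39x^2 + 507x + 1089. Since g(x) = h(x + 13) where h(x) = x^3 - 1108, and h is irreducible over Q (because 1108 is not a perfect cube, so h has no rational root, and a monic cubic with no rational root is irreducible), g is also irreducible (irreducibility is preserved under the substitution x → x + 13). Hence m_α(x) = x^3 + 39x^2 + 507x + 1089.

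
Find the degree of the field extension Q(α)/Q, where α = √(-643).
[Q(α):Q] = 2

[Q(α):Q] equals the degree of the minimal polynomial of α. Here α^2 = -643 and x^2 + 643 is irreducible (d = -643 is squarefree, ≠ 1, hence not a square), so deg(m_α) = 2. Thus [Q(α):Q] = 2.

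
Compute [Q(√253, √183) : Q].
[Q(√253, √183) : Q] = 4

[Q(√253):Q] = 2 (min poly x^2 - 253, irreducible since 253 is squarefree > 1). For the top step, suppose √183 ∈ Q(√253), say √183 = c + d√253 with c, d ∈ Q. Squaring: 183 = c^2 + 253d^2 + 2cd√253. Since √253 ∉ Q this forces 2cd = 0. If d = 0 then √183 = c ∈ Q, contradicting 183 squarefree > 1. If c = 0 then 183 = 253d^2, so 253·183 = (253d)^2 is a perfect square in Q — but 253·183 = 46299 is not a perfect square (since 253 and 183 are distinct squarefree integers). Contradiction. Hence √183 ∉ Q(√253), so x^2 - 183 stays irreducible over Q(√253) and [Q(√253, √183) : Q(√253)] = 2. By the tower law, [Q(√253, √183) : Q] = 2 · 2 = 4.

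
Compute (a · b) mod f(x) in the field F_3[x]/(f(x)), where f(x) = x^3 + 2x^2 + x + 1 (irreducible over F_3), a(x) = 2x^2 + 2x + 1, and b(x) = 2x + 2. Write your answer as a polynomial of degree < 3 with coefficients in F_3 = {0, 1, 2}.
a · b ≡ 2x + 1 (mod f(x))

Multiply in F_3[x]: a(x)·b(x) = (2x^2 + 2x + 1)·(2x + 2) = x^3 + 2x^2 + 2. This has degree ≥ 3, so divide by f(x) over F_3: x^3 + 2x^2 + 2 = (1)·(x^3 + 2x^2 + x + 1) + (2x + 1). Hence a·b ≡ 2x + 1 (mod f). (F_3[x]/(f) is a field with 3^3 = 27 elements since f is irreducible of degree 3.)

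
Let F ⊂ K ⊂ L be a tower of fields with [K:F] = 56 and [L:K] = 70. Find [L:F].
[L:F] = 3920

The tower law says that for any tower of field extensions F ⊂ K ⊂ L with finite degrees, [L:F] = [L:K] · [K:F]. Here this gives [L:F] = 70 · 56 = 3920.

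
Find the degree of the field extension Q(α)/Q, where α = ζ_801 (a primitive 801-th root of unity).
[Q(α):Q] = 528

The minimal polynomial of ζ_801 over Q is the 801-th cyclotomic polynomial Φ_801(x), which is irreducible over Q and has degree φ(801) = 528. Hence [Q(α):Q] = φ(801) = 528.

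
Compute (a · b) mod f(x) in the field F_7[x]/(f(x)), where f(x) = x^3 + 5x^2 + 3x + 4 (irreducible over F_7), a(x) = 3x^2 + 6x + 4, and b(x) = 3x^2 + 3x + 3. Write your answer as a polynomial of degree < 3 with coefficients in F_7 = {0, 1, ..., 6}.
a · b ≡ 4x^2 + 6x (mod f(x))

Multiply in F_7[x]: a(x)·b(x) = (3x^2 + 6x + 4)·(3x^2 + 3x + 3) = 2x^4 + 6x^3 + 4x^2 + 2x + 5. This has degree ≥ 3, so divide by f(x) over F_7: 2x^4 + 6x^3 + 4x^2 + 2x + 5 = (2x + 3)·(x^3 + 5x^2 + 3x + 4) + (4x^2 + 6x). Hence a·b ≡ 4x^2 + 6x (mod f). (F_7[x]/(f) is a field with 7^3 = 343 elements since f is irreducible of degree 3.)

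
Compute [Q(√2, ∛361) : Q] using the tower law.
[Q(√2, ∛361) : Q] = 6

Let L = Q(√2, ∛361). Since Q(√2) ⊂ L and [Q(√2):Q] = 2, the tower law gives 2 | [L:Q]. Likewise Q(∛361) ⊂ L with [Q(∛361):Q] = 3 (because 361 is not a perfect cube), so 3 | [L:Q]. As gcd(2,3) = 1, [L:Q] is divisible by 6. Conversely L is generated over Q by √2 and ∛361, so [L:Q] ≤ 2·3 = 6. Therefore [Q(√2, ∛361) : Q] = 6.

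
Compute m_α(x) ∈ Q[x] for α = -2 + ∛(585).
m_α(x) = x^3 + 6x^2 + 12x - 577

Set β = α + 2 = ∛(585), so β^3 = 585. Then (α + 2)^3 - 585 = 0, i.e. α is a root of g(x) = (x + 2)^3 - 585 = x^3 + 6x^2 + 12x - 577. Since g(x) = h(x + 2) where h(x) = x^3 - 585, and h is irreducible over Q (because 585 is not a perfect cube, so h has no rational root, and a monic cubic with no rational root is irreducible), g is also irreducible (irreducibility is preserved under the substitution x → x + 2). Hence m_α(x) = x^3 + 6x^2 + 12x - 577.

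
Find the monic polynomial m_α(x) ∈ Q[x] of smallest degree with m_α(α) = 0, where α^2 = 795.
m_α(x) = x^2 - 795

α satisfies α^2 - 795 = 0, so x^2 - 795 annihilates α. Since d = 795 is squarefree and ≠ 1, it is not a perfect square in Q, so x^2 - 795 has no rational root and is therefore irreducible over Q (a degree-2 polynomial over a field is irreducible iff it has no root). Hence m_α(x) = x^2 - 795.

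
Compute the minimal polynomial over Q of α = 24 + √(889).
m_α(x) = x^2 - 48x - 313

From α - 24 = √(889), squaring gives (α - 24)^2 = 889, i.e. α^2 - 48α + 576 = 889, so α^2 - 48α - 313 = 0. The discriminant of x^2 - 48x - 313 is (-48)^2 - 4·(-313) = 2304 + 1252 = 3556, and 4·(889) is not a perfect square in Q since 889 is squarefree and ≠ 1. Hence x^2 - 48x - 313 is irreducible over Q and is the minimal polynomial of α.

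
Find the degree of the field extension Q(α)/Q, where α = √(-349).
[Q(α):Q] = 2

[Q(α):Q] equals the degree of the minimal polynomial of α. Here α^2 = -349 and x^2 + 349 is irreducible (d = -349 is squarefree, ≠ 1, hence not a square), so deg(m_α) = 2. Thus [Q(α):Q] = 2.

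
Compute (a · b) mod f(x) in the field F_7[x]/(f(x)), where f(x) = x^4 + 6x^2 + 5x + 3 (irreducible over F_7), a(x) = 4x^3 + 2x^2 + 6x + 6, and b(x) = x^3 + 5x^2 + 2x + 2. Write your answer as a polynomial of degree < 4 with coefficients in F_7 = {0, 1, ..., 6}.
a · b ≡ x^3 + x^2 + 5 (mod f(x))

Multiply in F_7[x]: a(x)·b(x) = (4x^3 + 2x^2 + 6x + 6)·(x^3 + 5x^2 + 2x + 2) = 4x^6 + x^5 + 3x^4 + 6x^3 + 4x^2 + 3x + 5. This has degree ≥ 4, so divide by f(x) over F_7: 4x^6 + x^5 + 3x^4 + 6x^3 + 4x^2 + 3x + 5 = (4x^2 + x)·(x^4 + 6x^2 + 5x + 3) + (x^3 + x^2 + 5). Hence a·b ≡ x^3 + x^2 + 5 (mod f). (F_7[x]/(f) is a field with 7^4 = 2401 elements since f is irreducible of degree 4.)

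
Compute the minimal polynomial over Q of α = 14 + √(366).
m_α(x) = x^2 - 28x - 170

From α - 14 = √(366), squaring gives (α - 14)^2 = 366, i.e. α^2 - 28α + 196 = 366, so α^2 - 28α - 170 = 0. The discriminant of x^2 - 28x - 170 is (-28)^2 - 4·(-170) = 784 + 680 = 1464, and 4·(366) is not a perfect square in Q since 366 is squarefree and ≠ 1. Hence x^2 - 28x - 170 is irreducible over Q and is the minimal polynomial of α.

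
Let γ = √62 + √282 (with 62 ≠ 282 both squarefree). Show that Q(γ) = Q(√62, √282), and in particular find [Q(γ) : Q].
[Q(γ) : Q] = 4 (equivalently, Q(γ) = Q(√62, √282))

Obviously Q(γ) ⊆ Q(√62, √282), and [Q(√62, √282):Q] = 4 (since 62, 282 are distinct squarefree integers > 1 with 17484 not a perfect square). To show equality we compute the minimal polynomial of γ. From γ = √62 + √282: γ^2 = 62 + 2√(17484) + 282 = 344 + 2√(17484), so γ^2 - 344 = 2√(17484); squaring, (γ^2 - 344)^2 = 4·17484, i.e. γ^4 - 688γ^2 + 118336 - 69936 = 0, i.e. γ^4 - 688γ^2 + 48400 = 0. So γ is a root of x^4 - 688x^2 + 48400. This polynomial is irreducible over Q: it has no rational root (each ±√62 ± √282 is irrational), and any factorization into two quadratics over Q would force √(17484) ∈ Q (pairing opposite roots) or √62, √282 ∈ Q (other pairings), all impossible. Hence [Q(γ):Q] = 4 = [Q(√62, √282):Q], so Q(γ) = Q(√62, √282).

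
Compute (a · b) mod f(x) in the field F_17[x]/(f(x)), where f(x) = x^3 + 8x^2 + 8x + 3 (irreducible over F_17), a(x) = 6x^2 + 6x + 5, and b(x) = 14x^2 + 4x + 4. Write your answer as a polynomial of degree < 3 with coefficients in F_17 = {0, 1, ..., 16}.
a · b ≡ 14x^2 + 3x + 12 (mod f(x))

Multiply in F_17[x]: a(x)·b(x) = (6x^2 + 6x + 5)·(14x^2 + 4x + 4) = 16x^4 + 6x^3 + 16x^2 + 10x + 3. This has degree ≥ 3, so divide by f(x) over F_17: 16x^4 + 6x^3 + 16x^2 + 10x + 3 = (16x + 14)·(x^3 + 8x^2 + 8x + 3) + (14x^2 + 3x + 12). Hence a·b ≡ 14x^2 + 3x + 12 (mod f). (F_17[x]/(f) is a field with 17^3 = 4913 elements since f is irreducible of degree 3.)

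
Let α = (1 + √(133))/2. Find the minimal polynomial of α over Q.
m_α(x) = x^2 - x - 33

From 2α - 1 = √(133), squaring gives (2α - 1)^2 = 133, i.e. 4α^2 - 4α + 1 = 133, so α^2 - α + (1 - 133)/4 = 0. Since 133 ≡ 1 (mod 4), (1 - 133)/4 = -33 ∈ Z. The polynomial x^2 - x - 33 has discriminant 1 - 4·(-33) = 133, which is not a perfect square in Q (d = 133 is squarefree and ≠ 1), so x^2 - x - 33 is irreducible over Q. It is the minimal polynomial of α.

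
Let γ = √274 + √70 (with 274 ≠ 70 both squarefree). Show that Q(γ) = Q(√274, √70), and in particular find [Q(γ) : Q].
[Q(γ) : Q] = 4 (equivalently, Q(γ) = Q(√274, √70))

Obviously Q(γ) ⊆ Q(√274, √70), and [Q(√274, √70):Q] = 4 (since 274, 70 are distinct squarefree integers > 1 with 19180 not a perfect square). To show equality we compute the minimal polynomial of γ. From γ = √274 + √70: γ^2 = 274 + 2√(19180) + 70 = 344 + 2√(19180), so γ^2 - 344 = 2√(19180); squaring, (γ^2 - 344)^2 = 4·19180, i.e. γ^4 - 688γ^2 + 118336 - 76720 = 0, i.e. γ^4 - 688γ^2 + 41616 = 0. So γ is a root of x^4 - 688x^2 + 41616. This polynomial is irreducible over Q: it has no rational root (each ±√274 ± √70 is irrational), and any factorization into two quadratics over Q would force √(19180) ∈ Q (pairing opposite roots) or √274, √70 ∈ Q (other pairings), all impossible. Hence [Q(γ):Q] = 4 = [Q(√274, √70):Q], so Q(γ) = Q(√274, √70).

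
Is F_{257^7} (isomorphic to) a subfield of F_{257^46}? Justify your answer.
No: F_{257^7} is not a subfield of F_{257^46}

F_{p^m} embeds in F_{p^n} iff m | n. Here 7 ∤ 46 (since 46 = 6·7 + 4 with remainder 4 ≠ 0), so F_{257^7} is not a subfield of F_{257^46}. Equivalently: if it were, the tower law would give 7 = [F_{257^7}:F_257] dividing [F_{257^46}:F_257] = 46, contradiction.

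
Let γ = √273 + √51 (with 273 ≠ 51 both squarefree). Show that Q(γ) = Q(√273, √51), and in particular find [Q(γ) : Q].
[Q(γ) : Q] = 4 (equivalently, Q(γ) = Q(√273, √51))

Obviously Q(γ) ⊆ Q(√273, √51), and [Q(√273, √51):Q] = 4 (since 273, 51 are distinct squarefree integers > 1 with 13923 not a perfect square). To show equality we compute the minimal polynomial of γ. From γ = √273 + √51: γ^2 = 273 + 2√(13923) + 51 = 324 + 2√(13923), so γ^2 - 324 = 2√(13923); squaring, (γ^2 - 324)^2 = 4·13923, i.e. γ^4 - 648γ^2 + 104976 - 55692 = 0, i.e. γ^4 - 648γ^2 + 49284 = 0. So γ is a root of x^4 - 648x^2 + 49284. This polynomial is irreducible over Q: it has no rational root (each ±√273 ± √51 is irrational), and any factorization into two quadratics over Q would force √(13923) ∈ Q (pairing opposite roots) or √273, √51 ∈ Q (other pairings), all impossible. Hence [Q(γ):Q] = 4 = [Q(√273, √51):Q], so Q(γ) = Q(√273, √51).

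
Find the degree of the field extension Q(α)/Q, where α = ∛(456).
[Q(α):Q] = 3

The minimal polynomial of α is x^3 - 456, irreducible over Q since 456 is not a perfect cube (so x^3 - 456 has no rational root). Hence [Q(α):Q] = deg(m_α) = 3.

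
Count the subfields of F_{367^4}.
F_{367^4} has 3 subfields

The subfields of F_{p^n} are exactly the fields F_{p^d} for d | n (each is the fixed field of the unique index-d subgroup of Gal(F_{p^n}/F_p) ≅ Z/nZ). The divisors of n = 4 are {1, 2, 4}, giving 3 subfields: F_{367^1}, F_{367^2}, F_{367^4}.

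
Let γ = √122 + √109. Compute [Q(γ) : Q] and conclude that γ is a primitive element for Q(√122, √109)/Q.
[Q(γ) : Q] = 4 (equivalently, Q(γ) = Q(√122, √109))

Obviously Q(γ) ⊆ Q(√122, √109), and [Q(√122, √109):Q] = 4 (since 122, 109 are distinct squarefree integers > 1 with 13298 not a perfect square). To show equality we compute the minimal polynomial of γ. From γ = √122 + √109: γ^2 = 122 + 2√(13298) + 109 = 231 + 2√(13298), so γ^2 - 231 = 2√(13298); squaring, (γ^2 - 231)^2 = 4·13298, i.e. γ^4 - 462γ^2 + 53361 - 53192 = 0, i.e. γ^4 - 462γ^2 + 169 = 0. So γ is a root of x^4 - 462x^2 + 169. This polynomial is irreducible over Q: it has no rational root (each ±√122 ± √109 is irrational), and any factorization into two quadratics over Q would force √(13298) ∈ Q (pairing opposite roots) or √122, √109 ∈ Q (other pairings), all impossible. Hence [Q(γ):Q] = 4 = [Q(√122, √109):Q], so Q(γ) = Q(√122, √109).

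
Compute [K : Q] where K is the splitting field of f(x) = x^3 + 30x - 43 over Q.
[K : Q] = 6

By the rational root test, any rational root of the monic integer polynomial f(x) = x^3 + 30x - 43 must be an integer dividing the constant term -43, i.e. one of ±{1, 43}. Evaluating: f(1) = -12, f(-1) = -74, f(43) = 80754, f(-43) = -80840; none is 0, so f has no rational root and is therefore irreducible over Q (a cubic with no linear factor over a field is irreducible). For an irreducible cubic, the Galois group is A_3 or S_3 according as the discriminant disc(f) = -4a^3 - 27b^2 = -4·(30)^3 - 27·(-43)^2 = -157923 is or is not a square in Q. Here disc(f) = -157923 is not a perfect square in Q, so the Galois group of f over Q is not contained in A_3 and must be all of S_3. The splitting field has degree |S_3| = 6 over Q, so [K : Q] = 6.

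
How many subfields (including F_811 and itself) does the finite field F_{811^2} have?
F_{811^2} has 2 subfields

The subfields of F_{p^n} are exactly the fields F_{p^d} for d | n (each is the fixed field of the unique index-d subgroup of Gal(F_{p^n}/F_p) ≅ Z/nZ). The divisors of n = 2 are {1, 2}, giving 2 subfields: F_{811^1}, F_{811^2}.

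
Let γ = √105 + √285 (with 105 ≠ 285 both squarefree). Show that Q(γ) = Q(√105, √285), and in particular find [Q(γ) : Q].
[Q(γ) : Q] = 4 (equivalently, Q(γ) = Q(√105, √285))

Obviously Q(γ) ⊆ Q(√105, √285), and [Q(√105, √285):Q] = 4 (since 105, 285 are distinct squarefree integers > 1 with 29925 not a perfect square). To show equality we compute the minimal polynomial of γ. From γ = √105 + √285: γ^2 = 105 + 2√(29925) + 285 = 390 + 2√(29925), so γ^2 - 390 = 2√(29925); squaring, (γ^2 - 390)^2 = 4·29925, i.e. γ^4 - 780γ^2 + 152100 - 119700 = 0, i.e. γ^4 - 780γ^2 + 32400 = 0. So γ is a root of x^4 - 780x^2 + 32400. This polynomial is irreducible over Q: it has no rational root (each ±√105 ± √285 is irrational), and any factorization into two quadratics over Q would force √(29925) ∈ Q (pairing opposite roots) or √105, √285 ∈ Q (other pairings), all impossible. Hence [Q(γ):Q] = 4 = [Q(√105, √285):Q], so Q(γ) = Q(√105, √285).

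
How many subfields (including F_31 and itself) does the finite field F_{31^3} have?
F_{31^3} has 2 subfields

The subfields of F_{p^n} are exactly the fields F_{p^d} for d | n (each is the fixed field of the unique index-d subgroup of Gal(F_{p^n}/F_p) ≅ Z/nZ). The divisors of n = 3 are {1, 3}, giving 2 subfields: F_{31^1}, F_{31^3}.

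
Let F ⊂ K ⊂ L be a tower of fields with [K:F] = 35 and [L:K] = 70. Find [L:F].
[L:F] = 2450

The tower law says that for any tower of field extensions F ⊂ K ⊂ L with finite degrees, [L:F] = [L:K] · [K:F]. Here this gives [L:F] = 70 · 35 = 2450.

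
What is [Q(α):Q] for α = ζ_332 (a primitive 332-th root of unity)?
[Q(α):Q] = 164

The minimal polynomial of ζ_332 over Q is the 332-th cyclotomic polynomial Φ_332(x), which is irreducible over Q and has degree φ(332) = 164. Hence [Q(α):Q] = φ(332) = 164.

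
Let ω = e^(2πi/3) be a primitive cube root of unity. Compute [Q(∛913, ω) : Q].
[Q(∛913, ω) : Q] = 6

[Q(∛913):Q] = 3 (min poly x^3 - 913, irreducible since 913 is not a perfect cube). [Q(ω):Q] = 2 (min poly x^2 + x + 1). Since Q(∛913) ⊂ R and ω ∉ R, we have ω ∉ Q(∛913), so x^2 + x + 1 remains irreducible over Q(∛913) and [Q(∛913, ω) : Q(∛913)] = 2. By the tower law, [Q(∛913, ω) : Q] = 3 · 2 = 6. (In fact Q(∛913, ω) is the splitting field of x^3 - 913 over Q.)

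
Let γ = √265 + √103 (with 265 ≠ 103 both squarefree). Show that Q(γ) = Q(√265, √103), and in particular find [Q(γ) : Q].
[Q(γ) : Q] = 4 (equivalently, Q(γ) = Q(√265, √103))

Obviously Q(γ) ⊆ Q(√265, √103), and [Q(√265, √103):Q] = 4 (since 265, 103 are distinct squarefree integers > 1 with 27295 not a perfect square). To show equality we compute the minimal polynomial of γ. From γ = √265 + √103: γ^2 = 265 + 2√(27295) + 103 = 368 + 2√(27295), so γ^2 - 368 = 2√(27295); squaring, (γ^2 - 368)^2 = 4·27295, i.e. γ^4 - 736γ^2 + 135424 - 109180 = 0, i.e. γ^4 - 736γ^2 + 26244 = 0. So γ is a root of x^4 - 736x^2 + 26244. This polynomial is irreducible over Q: it has no rational root (each ±√265 ± √103 is irrational), and any factorization into two quadratics over Q would force √(27295) ∈ Q (pairing opposite roots) or √265, √103 ∈ Q (other pairings), all impossible. Hence [Q(γ):Q] = 4 = [Q(√265, √103):Q], so Q(γ) = Q(√265, √103).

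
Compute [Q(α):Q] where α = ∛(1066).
[Q(α):Q] = 3

The minimal polynomial of α is x^3 - 1066, irreducible over Q since 1066 is not a perfect cube (so x^3 - 1066 has no rational root). Hence [Q(α):Q] = deg(m_α) = 3.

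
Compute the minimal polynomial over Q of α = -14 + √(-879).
m_α(x) = x^2 + 28x + 1075

From α + 14 = √(-879), squaring gives (α + 14)^2 = -879, i.e. α^2 + 28α + 196 = -879, so α^2 + 28α + 1075 = 0. The discriminant of x^2 + 28x + 1075 is (28)^2 - 4·(1075) = 784 - 4300 = -3516, and 4·(-879) is not a perfect square in Q since -879 is squarefree and ≠ 1. Hence x^2 + 28x + 1075 is irreducible over Q and is the minimal polynomial of α.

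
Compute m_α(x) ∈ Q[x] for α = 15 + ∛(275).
m_α(x) = x^3 - 45x^2 + 675x - 3650

Set β = α - 15 = ∛(275), so β^3 = 275. Then (α - 15)^3 - 275 = 0, i.e. α is a root of g(x) = (x - 15)^3 - 275 = x^3 - 45x^2 + 675x - 3650. Since g(x) = h(x - 15) where h(x) = x^3 - 275, and h is irreducible over Q (because 275 is not a perfect cube, so h has no rational root, and a monic cubic with no rational root is irreducible), g is also irreducible (irreducibility is preserved under the substitution x → x - 15). Hence m_α(x) = x^3 - 45x^2 + 675x - 3650.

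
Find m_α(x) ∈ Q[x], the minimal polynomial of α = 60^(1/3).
m_α(x) = x^3 - 60

α satisfies α^3 = 60, so x^3 - 60 annihilates α. By the rational root test, a rational root p/q (in lowest terms) of x^3 - 60 would satisfy p^3 = 60 q^3, forcing q = 1 and p^3 = 60; but 60 is not a perfect cube, contradiction. A monic cubic over Q with no rational root is irreducible (any nontrivial factorization would include a linear factor). Hence x^3 - 60 is the minimal polynomial of α, and in particular [Q(α):Q] = 3.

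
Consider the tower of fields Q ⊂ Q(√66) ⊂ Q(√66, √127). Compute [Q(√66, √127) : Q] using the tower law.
[Q(√66, √127) : Q] = 4

[Q(√66):Q] = 2 (min poly x^2 - 66, irreducible since 66 is squarefree > 1). For the top step, suppose √127 ∈ Q(√66), say √127 = c + d√66 with c, d ∈ Q. Squaring: 127 = c^2 + 66d^2 + 2cd√66. Since √66 ∉ Q this forces 2cd = 0. If d = 0 then √127 = c ∈ Q, contradicting 127 squarefree > 1. If c = 0 then 127 = 66d^2, so 66·127 = (66d)^2 is a perfect square in Q — but 66·127 = 8382 is not a perfect square (since 66 and 127 are distinct squarefree integers). Contradiction. Hence √127 ∉ Q(√66), so x^2 - 127 stays irreducible over Q(√66) and [Q(√66, √127) : Q(√66)] = 2. By the tower law, [Q(√66, √127) : Q] = 2 · 2 = 4.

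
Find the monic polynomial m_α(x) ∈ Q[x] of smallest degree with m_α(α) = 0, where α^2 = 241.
m_α(x) = x^2 - 241

α satisfies α^2 - 241 = 0, so x^2 - 241 annihilates α. Since d = 241 is squarefree and ≠ 1, it is not a perfect square in Q, so x^2 - 241 has no rational root and is therefore irreducible over Q (a degree-2 polynomial over a field is irreducible iff it has no root). Hence m_α(x) = x^2 - 241.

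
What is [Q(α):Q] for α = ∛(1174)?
[Q(α):Q] = 3

The minimal polynomial of α is x^3 - 1174, irreducible over Q since 1174 is not a perfect cube (so x^3 - 1174 has no rational root). Hence [Q(α):Q] = deg(m_α) = 3.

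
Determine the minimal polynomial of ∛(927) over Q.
m_α(x) = x^3 - 927

α satisfies α^3 = 927, so x^3 - 927 annihilates α. By the rational root test, a rational root p/q (in lowest terms) of x^3 - 927 would satisfy p^3 = 927 q^3, forcing q = 1 and p^3 = 927; but 927 is not a perfect cube, contradiction. A monic cubic over Q with no rational root is irreducible (any nontrivial factorization would include a linear factor). Hence x^3 - 927 is the minimal polynomial of α, and in particular [Q(α):Q] = 3.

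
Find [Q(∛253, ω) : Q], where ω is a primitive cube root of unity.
[Q(∛253, ω) : Q] = 6

[Q(∛253):Q] = 3 (min poly x^3 - 253, irreducible since 253 is not a perfect cube). [Q(ω):Q] = 2 (min poly x^2 + x + 1). Since Q(∛253) ⊂ R and ω ∉ R, we have ω ∉ Q(∛253), so x^2 + x + 1 remains irreducible over Q(∛253) and [Q(∛253, ω) : Q(∛253)] = 2. By the tower law, [Q(∛253, ω) : Q] = 3 · 2 = 6. (In fact Q(∛253, ω) is the splitting field of x^3 - 253 over Q.)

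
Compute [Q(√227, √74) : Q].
[Q(√227, √74) : Q] = 4

[Q(√227):Q] = 2 (min poly x^2 - 227, irreducible since 227 is squarefree > 1). For the top step, suppose √74 ∈ Q(√227), say √74 = c + d√227 with c, d ∈ Q. Squaring: 74 = c^2 + 227d^2 + 2cd√227. Since √227 ∉ Q this forces 2cd = 0. If d = 0 then √74 = c ∈ Q, contradicting 74 squarefree > 1. If c = 0 then 74 = 227d^2, so 227·74 = (227d)^2 is a perfect square in Q — but 227·74 = 16798 is not a perfect square (since 227 and 74 are distinct squarefree integers). Contradiction. Hence √74 ∉ Q(√227), so x^2 - 74 stays irreducible over Q(√227) and [Q(√227, √74) : Q(√227)] = 2. By the tower law, [Q(√227, √74) : Q] = 2 · 2 = 4.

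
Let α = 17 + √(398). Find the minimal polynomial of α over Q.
m_α(x) = x^2 - 34x - 109

From α - 17 = √(398), squaring gives (α - 17)^2 = 398, i.e. α^2 - 34α + 289 = 398, so α^2 - 34α - 109 = 0. The discriminant of x^2 - 34x - 109 is (-34)^2 - 4·(-109) = 1156 + 436 = 1592, and 4·(398) is not a perfect square in Q since 398 is squarefree and ≠ 1. Hence x^2 - 34x - 109 is irreducible over Q and is the minimal polynomial of α.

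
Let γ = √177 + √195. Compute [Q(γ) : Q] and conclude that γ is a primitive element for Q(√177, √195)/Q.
[Q(γ) : Q] = 4 (equivalently, Q(γ) = Q(√177, √195))

Obviously Q(γ) ⊆ Q(√177, √195), and [Q(√177, √195):Q] = 4 (since 177, 195 are distinct squarefree integers > 1 with 34515 not a perfect square). To show equality we compute the minimal polynomial of γ. From γ = √177 + √195: γ^2 = 177 + 2√(34515) + 195 = 372 + 2√(34515), so γ^2 - 372 = 2√(34515); squaring, (γ^2 - 372)^2 = 4·34515, i.e. γ^4 - 744γ^2 + 138384 - 138060 = 0, i.e. γ^4 - 744γ^2 + 324 = 0. So γ is a root of x^4 - 744x^2 + 324. This polynomial is irreducible over Q: it has no rational root (each ±√177 ± √195 is irrational), and any factorization into two quadratics over Q would force √(34515) ∈ Q (pairing opposite roots) or √177, √195 ∈ Q (other pairings), all impossible. Hence [Q(γ):Q] = 4 = [Q(√177, √195):Q], so Q(γ) = Q(√177, √195).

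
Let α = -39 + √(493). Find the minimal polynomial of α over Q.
m_α(x) = x^2 + 78x + 1028

From α + 39 = √(493), squaring gives (α + 39)^2 = 493, i.e. α^2 + 78α + 1521 = 493, so α^2 + 78α + 1028 = 0. The discriminant of x^2 + 78x + 1028 is (78)^2 - 4·(1028) = 6084 - 4112 = 1972, and 4·(493) is not a perfect square in Q since 493 is squarefree and ≠ 1. Hence x^2 + 78x + 1028 is irreducible over Q and is the minimal polynomial of α.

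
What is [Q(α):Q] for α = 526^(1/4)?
[Q(α):Q] = 4

α is a root of x^4 - 526. By Eisenstein's criterion at the prime p = 2 (which divides the constant term 526 but p^2 = 4 does not, since 526 is squarefree), x^4 - 526 is irreducible over Q. Hence [Q(α):Q] = 4.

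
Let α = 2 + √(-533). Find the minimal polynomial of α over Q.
m_α(x) = x^2 - 4x + 537

From α - 2 = √(-533), squaring gives (α - 2)^2 = -533, i.e. α^2 - 4α + 4 = -533, so α^2 - 4α + 537 = 0. The discriminant of x^2 - 4x + 537 is (-4)^2 - 4·(537) = 16 - 2148 = -2132, and 4·(-533) is not a perfect square in Q since -533 is squarefree and ≠ 1. Hence x^2 - 4x + 537 is irreducible over Q and is the minimal polynomial of α.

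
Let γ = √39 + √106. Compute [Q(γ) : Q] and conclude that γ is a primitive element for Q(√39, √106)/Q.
[Q(γ) : Q] = 4 (equivalently, Q(γ) = Q(√39, √106))

Obviously Q(γ) ⊆ Q(√39, √106), and [Q(√39, √106):Q] = 4 (since 39, 106 are distinct squarefree integers > 1 with 4134 not a perfect square). To show equality we compute the minimal polynomial of γ. From γ = √39 + √106: γ^2 = 39 + 2√(4134) + 106 = 145 + 2√(4134), so γ^2 - 145 = 2√(4134); squaring, (γ^2 - 145)^2 = 4·4134, i.e. γ^4 - 290γ^2 + 21025 - 16536 = 0, i.e. γ^4 - 290γ^2 + 4489 = 0. So γ is a root of x^4 - 290x^2 + 4489. This polynomial is irreducible over Q: it has no rational root (each ±√39 ± √106 is irrational), and any factorization into two quadratics over Q would force √(4134) ∈ Q (pairing opposite roots) or √39, √106 ∈ Q (other pairings), all impossible. Hence [Q(γ):Q] = 4 = [Q(√39, √106):Q], so Q(γ) = Q(√39, √106).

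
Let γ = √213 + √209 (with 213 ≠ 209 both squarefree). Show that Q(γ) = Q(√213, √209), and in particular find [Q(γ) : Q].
[Q(γ) : Q] = 4 (equivalently, Q(γ) = Q(√213, √209))

Obviously Q(γ) ⊆ Q(√213, √209), and [Q(√213, √209):Q] = 4 (since 213, 209 are distinct squarefree integers > 1 with 44517 not a perfect square). To show equality we compute the minimal polynomial of γ. From γ = √213 + √209: γ^2 = 213 + 2√(44517) + 209 = 422 + 2√(44517), so γ^2 - 422 = 2√(44517); squaring, (γ^2 - 422)^2 = 4·44517, i.e. γ^4 - 844γ^2 + 178084 - 178068 = 0, i.e. γ^4 - 844γ^2 + 16 = 0. So γ is a root of x^4 - 844x^2 + 16. This polynomial is irreducible over Q: it has no rational root (each ±√213 ± √209 is irrational), and any factorization into two quadratics over Q would force √(44517) ∈ Q (pairing opposite roots) or √213, √209 ∈ Q (other pairings), all impossible. Hence [Q(γ):Q] = 4 = [Q(√213, √209):Q], so Q(γ) = Q(√213, √209).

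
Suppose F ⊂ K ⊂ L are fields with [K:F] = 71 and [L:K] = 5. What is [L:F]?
[L:F] = 355

The tower law says that for any tower of field extensions F ⊂ K ⊂ L with finite degrees, [L:F] = [L:K] · [K:F]. Here this gives [L:F] = 5 · 71 = 355.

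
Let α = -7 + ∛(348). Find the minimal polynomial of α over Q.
m_α(x) = x^3 + 21x^2 + 147x - 5

Set β = α + 7 = ∛(348), so β^3 = 348. Then (α + 7)^3 - 348 = 0, i.e. α is a root of g(x) = (x + 7)^3 - 348 = x^3 + 21x^2 + 147x - 5. Since g(x) = h(x + 7) where h(x) = x^3 - 348, and h is irreducible over Q (because 348 is not a perfect cube, so h has no rational root, and a monic cubic with no rational root is irreducible), g is also irreducible (irreducibility is preserved under the substitution x → x + 7). Hence m_α(x) = x^3 + 21x^2 + 147x - 5.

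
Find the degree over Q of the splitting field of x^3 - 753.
[K : Q] = 6

The roots of x^3 - 753 are ∛753, ω∛753, ω^2∛753 where ω = e^(2πi/3) is a primitive cube root of unity, so K = Q(∛753, ω). Now [Q(∛753):Q] = 3 (since 753 is not a perfect cube, x^3 - 753 is irreducible) and [Q(ω):Q] = 2. Both 2 and 3 divide [K:Q], and [K:Q] ≤ 3·2 = 6, so [K:Q] = 6. (Equivalently: Q(∛753) ⊂ R but ω ∉ R, so [K : Q(∛753)] = 2.)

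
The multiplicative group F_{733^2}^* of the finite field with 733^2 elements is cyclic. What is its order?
|F_{733^2}^*| = 537288

F_{733^2} has 733^2 = 537289 elements; its multiplicative group consists of all nonzero elements, so |F_{733^2}^*| = 537289 - 1 = 537288. (It is cyclic since any finite subgroup of the multiplicative group of a field is cyclic.)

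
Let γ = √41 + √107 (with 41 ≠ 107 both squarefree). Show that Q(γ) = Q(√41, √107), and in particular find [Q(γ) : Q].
[Q(γ) : Q] = 4 (equivalently, Q(γ) = Q(√41, √107))

Obviously Q(γ) ⊆ Q(√41, √107), and [Q(√41, √107):Q] = 4 (since 41, 107 are distinct squarefree integers > 1 with 4387 not a perfect square). To show equality we compute the minimal polynomial of γ. From γ = √41 + √107: γ^2 = 41 + 2√(4387) + 107 = 148 + 2√(4387), so γ^2 - 148 = 2√(4387); squaring, (γ^2 - 148)^2 = 4·4387, i.e. γ^4 - 296γ^2 + 21904 - 17548 = 0, i.e. γ^4 - 296γ^2 + 4356 = 0. So γ is a root of x^4 - 296x^2 + 4356. This polynomial is irreducible over Q: it has no rational root (each ±√41 ± √107 is irrational), and any factorization into two quadratics over Q would force √(4387) ∈ Q (pairing opposite roots) or √41, √107 ∈ Q (other pairings), all impossible. Hence [Q(γ):Q] = 4 = [Q(√41, √107):Q], so Q(γ) = Q(√41, √107).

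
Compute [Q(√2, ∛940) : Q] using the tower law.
[Q(√2, ∛940) : Q] = 6

Let L = Q(√2, ∛940). Since Q(√2) ⊂ L and [Q(√2):Q] = 2, the tower law gives 2 | [L:Q]. Likewise Q(∛940) ⊂ L with [Q(∛940):Q] = 3 (because 940 is not a perfect cube), so 3 | [L:Q]. As gcd(2,3) = 1, [L:Q] is divisible by 6. Conversely L is generated over Q by √2 and ∛940, so [L:Q] ≤ 2·3 = 6. Therefore [Q(√2, ∛940) : Q] = 6.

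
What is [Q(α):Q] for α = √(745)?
[Q(α):Q] = 2

[Q(α):Q] equals the degree of the minimal polynomial of α. Here α^2 = 745 and x^2 - 745 is irreducible (d = 745 is squarefree, ≠ 1, hence not a square), so deg(m_α) = 2. Thus [Q(α):Q] = 2.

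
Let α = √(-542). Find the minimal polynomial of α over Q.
m_α(x) = x^2 + 542

α satisfies α^2 + 542 = 0, so x^2 + 542 annihilates α. Since d = -542 is squarefree and ≠ 1, it is not a perfect square in Q, so x^2 + 542 has no rational root and is therefore irreducible over Q (a degree-2 polynomial over a field is irreducible iff it has no root). Hence m_α(x) = x^2 + 542.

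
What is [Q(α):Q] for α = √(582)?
[Q(α):Q] = 2

[Q(α):Q] equals the degree of the minimal polynomial of α. Here α^2 = 582 and x^2 - 582 is irreducible (d = 582 is squarefree, ≠ 1, hence not a square), so deg(m_α) = 2. Thus [Q(α):Q] = 2.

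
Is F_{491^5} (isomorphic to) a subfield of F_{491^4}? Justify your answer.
No: F_{491^5} is not a subfield of F_{491^4}

F_{p^m} embeds in F_{p^n} iff m | n. Here 5 ∤ 4 (since 4 = 0·5 + 4 with remainder 4 ≠ 0), so F_{491^5} is not a subfield of F_{491^4}. Equivalently: if it were, the tower law would give 5 = [F_{491^5}:F_491] dividing [F_{491^4}:F_491] = 4, contradiction.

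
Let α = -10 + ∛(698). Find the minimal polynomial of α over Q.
m_α(x) = x^3 + 30x^2 + 300x + 302

Set β = α + 10 = ∛(698), so β^3 = 698. Then (α + 10)^3 - 698 = 0, i.e. α is a root of g(x) = (x + 10)^3 - 698 = x^3 + 30x^2 + 300x + 302. Since g(x) = h(x + 10) where h(x) = x^3 - 698, and h is irreducible over Q (because 698 is not a perfect cube, so h has no rational root, and a monic cubic with no rational root is irreducible), g is also irreducible (irreducibility is preserved under the substitution x → x + 10). Hence m_α(x) = x^3 + 30x^2 + 300x + 302.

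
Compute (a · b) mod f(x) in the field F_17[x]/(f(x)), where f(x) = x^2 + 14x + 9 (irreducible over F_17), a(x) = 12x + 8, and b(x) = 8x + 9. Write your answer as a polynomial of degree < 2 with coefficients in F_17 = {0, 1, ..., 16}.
a · b ≡ x + 7 (mod f(x))

Multiply in F_17[x]: a(x)·b(x) = (12x + 8)·(8x + 9) = 11x^2 + 2x + 4. This has degree ≥ 2, so divide by f(x) over F_17: 11x^2 + 2x + 4 = (11)·(x^2 + 14x + 9) + (x + 7). Hence a·b ≡ x + 7 (mod f). (F_17[x]/(f) is a field with 17^2 = 289 elements since f is irreducible of degree 2.)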